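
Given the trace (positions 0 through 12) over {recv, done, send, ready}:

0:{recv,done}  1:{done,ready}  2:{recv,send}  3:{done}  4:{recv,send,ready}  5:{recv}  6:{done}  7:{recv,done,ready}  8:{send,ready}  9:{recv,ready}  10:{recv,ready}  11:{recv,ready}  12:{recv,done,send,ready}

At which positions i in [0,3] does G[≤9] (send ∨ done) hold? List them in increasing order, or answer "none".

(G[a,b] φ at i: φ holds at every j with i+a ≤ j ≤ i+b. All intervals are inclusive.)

none

Evaluate at each i in [0,3]:
  i=0: ✗ (fails at j=5)
  i=1: ✗ (fails at j=5)
  i=2: ✗ (fails at j=5)
  i=3: ✗ (fails at j=5)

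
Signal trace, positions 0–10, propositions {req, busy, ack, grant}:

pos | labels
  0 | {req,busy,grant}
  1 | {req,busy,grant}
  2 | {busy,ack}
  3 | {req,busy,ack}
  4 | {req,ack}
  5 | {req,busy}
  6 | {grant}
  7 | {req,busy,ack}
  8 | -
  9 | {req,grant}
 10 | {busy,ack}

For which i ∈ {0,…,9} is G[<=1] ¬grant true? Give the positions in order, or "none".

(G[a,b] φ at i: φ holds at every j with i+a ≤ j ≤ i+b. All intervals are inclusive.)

Evaluate at each i in [0,9]:
  i=0: ✗ (fails at j=0)
  i=1: ✗ (fails at j=1)
  i=2: ✓ (all of [2,3])
  i=3: ✓ (all of [3,4])
  i=4: ✓ (all of [4,5])
  i=5: ✗ (fails at j=6)
  i=6: ✗ (fails at j=6)
  i=7: ✓ (all of [7,8])
  i=8: ✗ (fails at j=9)
  i=9: ✗ (fails at j=9)

2, 3, 4, 7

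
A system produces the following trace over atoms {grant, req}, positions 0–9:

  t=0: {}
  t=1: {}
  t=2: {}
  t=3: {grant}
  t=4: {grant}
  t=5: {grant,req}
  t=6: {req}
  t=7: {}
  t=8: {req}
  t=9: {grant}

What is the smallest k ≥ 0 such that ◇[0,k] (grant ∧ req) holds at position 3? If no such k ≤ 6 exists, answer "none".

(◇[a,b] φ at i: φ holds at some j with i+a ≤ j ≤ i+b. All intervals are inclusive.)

2

Scan j = 3,4,… for (grant ∧ req):
  j=3: fails
  j=4: fails
  j=5: holds
First hit at j=5, so smallest k = 5-3 = 2.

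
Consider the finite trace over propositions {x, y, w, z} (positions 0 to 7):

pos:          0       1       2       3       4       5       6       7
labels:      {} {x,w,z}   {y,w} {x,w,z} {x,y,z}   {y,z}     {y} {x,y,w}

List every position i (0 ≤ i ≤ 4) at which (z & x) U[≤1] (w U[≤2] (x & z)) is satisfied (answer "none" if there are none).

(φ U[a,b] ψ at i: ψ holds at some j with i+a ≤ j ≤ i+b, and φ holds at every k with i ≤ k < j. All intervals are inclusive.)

Evaluate at each i in [0,4]:
  i=0: ✗ (lhs fails at k=0 before rhs at j=1)
  i=1: ✓ (rhs at j=1)
  i=2: ✓ (rhs at j=2)
  i=3: ✓ (rhs at j=3)
  i=4: ✓ (rhs at j=4)

1, 2, 3, 4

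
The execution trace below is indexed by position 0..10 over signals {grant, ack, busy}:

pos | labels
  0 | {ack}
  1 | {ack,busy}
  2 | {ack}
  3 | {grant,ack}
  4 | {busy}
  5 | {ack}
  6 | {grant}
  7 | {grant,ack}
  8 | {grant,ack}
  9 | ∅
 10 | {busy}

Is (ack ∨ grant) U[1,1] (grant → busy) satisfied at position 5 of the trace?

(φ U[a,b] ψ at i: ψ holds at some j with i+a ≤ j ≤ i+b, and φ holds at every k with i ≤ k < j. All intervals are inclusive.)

Need some j in [6,6] with (grant → busy), and (ack ∨ grant) at every k in [5,j-1].
  j=6: (grant → busy) false.
No j in the window works → until fails.

No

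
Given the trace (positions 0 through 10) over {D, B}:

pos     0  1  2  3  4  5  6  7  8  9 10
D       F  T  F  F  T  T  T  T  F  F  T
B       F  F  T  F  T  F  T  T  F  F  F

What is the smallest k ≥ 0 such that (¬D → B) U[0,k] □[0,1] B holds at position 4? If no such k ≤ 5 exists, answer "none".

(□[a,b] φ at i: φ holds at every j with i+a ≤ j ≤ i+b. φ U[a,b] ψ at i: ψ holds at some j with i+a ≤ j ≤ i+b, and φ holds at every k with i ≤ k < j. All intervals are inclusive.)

2

Need earliest j ≥ 4 with □[0,1] B, and (¬D → B) at every k in [4,j-1].
  j=4: rhs fails.
  j=5: rhs fails.
  j=6: rhs holds; lhs holds on [4,5]. k = 2.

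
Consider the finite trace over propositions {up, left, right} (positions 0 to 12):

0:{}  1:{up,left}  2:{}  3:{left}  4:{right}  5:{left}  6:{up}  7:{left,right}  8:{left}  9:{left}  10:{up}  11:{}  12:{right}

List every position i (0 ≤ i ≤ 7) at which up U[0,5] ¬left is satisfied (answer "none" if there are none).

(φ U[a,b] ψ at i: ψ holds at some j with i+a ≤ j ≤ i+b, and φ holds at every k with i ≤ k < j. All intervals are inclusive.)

0, 1, 2, 4, 6

Evaluate at each i in [0,7]:
  i=0: ✓ (rhs at j=0)
  i=1: ✓ (rhs at j=2; lhs holds on [1,1])
  i=2: ✓ (rhs at j=2)
  i=3: ✗ (lhs fails at k=3 before rhs at j=4)
  i=4: ✓ (rhs at j=4)
  i=5: ✗ (lhs fails at k=5 before rhs at j=6)
  i=6: ✓ (rhs at j=6)
  i=7: ✗ (lhs fails at k=7 before rhs at j=10)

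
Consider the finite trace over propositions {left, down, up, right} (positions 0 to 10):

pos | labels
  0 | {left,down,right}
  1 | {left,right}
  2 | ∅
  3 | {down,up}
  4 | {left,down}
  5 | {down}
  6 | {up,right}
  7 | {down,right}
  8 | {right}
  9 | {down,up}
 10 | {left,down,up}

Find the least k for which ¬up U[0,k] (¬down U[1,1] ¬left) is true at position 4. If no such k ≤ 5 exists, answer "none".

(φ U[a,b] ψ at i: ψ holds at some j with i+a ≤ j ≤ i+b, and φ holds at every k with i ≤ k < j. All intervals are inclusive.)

2

Need earliest j ≥ 4 with (¬down U[1,1] ¬left), and ¬up at every k in [4,j-1].
  j=4: rhs fails.
  j=5: rhs fails.
  j=6: rhs holds; lhs holds on [4,5]. k = 2.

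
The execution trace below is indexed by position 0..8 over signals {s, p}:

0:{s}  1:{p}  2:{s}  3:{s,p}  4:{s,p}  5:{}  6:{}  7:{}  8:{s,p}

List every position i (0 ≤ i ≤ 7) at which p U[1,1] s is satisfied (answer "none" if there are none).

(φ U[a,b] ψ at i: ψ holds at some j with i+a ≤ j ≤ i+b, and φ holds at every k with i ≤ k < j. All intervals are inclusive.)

1, 3

Evaluate at each i in [0,7]:
  i=0: ✗ (no rhs in [1,1])
  i=1: ✓ (rhs at j=2; lhs holds on [1,1])
  i=2: ✗ (lhs fails at k=2 before rhs at j=3)
  i=3: ✓ (rhs at j=4; lhs holds on [3,3])
  i=4: ✗ (no rhs in [5,5])
  i=5: ✗ (no rhs in [6,6])
  i=6: ✗ (no rhs in [7,7])
  i=7: ✗ (lhs fails at k=7 before rhs at j=8)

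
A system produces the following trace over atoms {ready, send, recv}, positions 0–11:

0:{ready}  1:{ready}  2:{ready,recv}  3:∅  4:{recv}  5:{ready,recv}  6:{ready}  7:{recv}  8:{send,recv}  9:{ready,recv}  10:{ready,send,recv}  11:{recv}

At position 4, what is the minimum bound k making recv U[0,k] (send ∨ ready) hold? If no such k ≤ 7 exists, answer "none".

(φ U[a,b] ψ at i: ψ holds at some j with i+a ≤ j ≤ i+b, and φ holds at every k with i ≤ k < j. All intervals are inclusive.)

1

Need earliest j ≥ 4 with (send ∨ ready), and recv at every k in [4,j-1].
  j=4: rhs fails.
  j=5: rhs holds; lhs holds on [4,4]. k = 1.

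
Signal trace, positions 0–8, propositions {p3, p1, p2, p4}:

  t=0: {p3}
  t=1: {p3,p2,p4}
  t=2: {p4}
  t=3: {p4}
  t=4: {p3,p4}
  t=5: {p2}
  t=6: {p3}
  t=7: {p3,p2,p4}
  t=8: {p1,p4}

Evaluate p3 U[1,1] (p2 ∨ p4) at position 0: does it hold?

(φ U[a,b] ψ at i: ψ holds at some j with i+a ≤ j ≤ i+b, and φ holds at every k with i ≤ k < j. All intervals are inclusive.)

Need some j in [1,1] with (p2 ∨ p4), and p3 at every k in [0,j-1].
  j=1: (p2 ∨ p4) holds; p3 holds at every k in [0,0] → satisfied.

Holds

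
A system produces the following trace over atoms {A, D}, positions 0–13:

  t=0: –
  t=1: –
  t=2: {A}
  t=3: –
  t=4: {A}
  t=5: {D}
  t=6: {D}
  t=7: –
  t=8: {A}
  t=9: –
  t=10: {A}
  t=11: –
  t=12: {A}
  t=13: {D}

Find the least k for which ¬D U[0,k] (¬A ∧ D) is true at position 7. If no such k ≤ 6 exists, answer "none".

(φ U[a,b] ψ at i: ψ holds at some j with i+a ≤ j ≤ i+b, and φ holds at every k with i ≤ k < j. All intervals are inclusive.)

Need earliest j ≥ 7 with (¬A ∧ D), and ¬D at every k in [7,j-1].
  j=7: rhs fails.
  j=8: rhs fails.
  j=9: rhs fails.
  j=10: rhs fails.
  j=11: rhs fails.
  j=12: rhs fails.
  j=13: rhs holds; lhs holds on [7,12]. k = 6.

6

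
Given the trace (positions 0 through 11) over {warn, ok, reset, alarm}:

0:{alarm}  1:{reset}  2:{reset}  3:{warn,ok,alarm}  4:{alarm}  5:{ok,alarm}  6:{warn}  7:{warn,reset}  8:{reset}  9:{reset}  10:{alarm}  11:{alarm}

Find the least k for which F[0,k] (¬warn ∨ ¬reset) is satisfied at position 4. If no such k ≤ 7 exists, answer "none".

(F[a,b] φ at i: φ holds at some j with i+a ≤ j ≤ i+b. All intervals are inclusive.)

Scan j = 4,5,… for (¬warn ∨ ¬reset):
  j=4: holds
First hit at j=4, so smallest k = 4-4 = 0.

0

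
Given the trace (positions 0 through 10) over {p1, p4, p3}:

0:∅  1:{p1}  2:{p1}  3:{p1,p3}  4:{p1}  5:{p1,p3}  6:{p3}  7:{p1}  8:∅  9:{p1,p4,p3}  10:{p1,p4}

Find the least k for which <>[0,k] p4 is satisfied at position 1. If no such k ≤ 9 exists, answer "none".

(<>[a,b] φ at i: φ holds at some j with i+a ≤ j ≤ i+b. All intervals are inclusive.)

8

Scan j = 1,2,… for p4:
  j=1: fails
  j=2: fails
  j=3: fails
  j=4: fails
  j=5: fails
  j=6: fails
  j=7: fails
  j=8: fails
  j=9: holds
First hit at j=9, so smallest k = 9-1 = 8.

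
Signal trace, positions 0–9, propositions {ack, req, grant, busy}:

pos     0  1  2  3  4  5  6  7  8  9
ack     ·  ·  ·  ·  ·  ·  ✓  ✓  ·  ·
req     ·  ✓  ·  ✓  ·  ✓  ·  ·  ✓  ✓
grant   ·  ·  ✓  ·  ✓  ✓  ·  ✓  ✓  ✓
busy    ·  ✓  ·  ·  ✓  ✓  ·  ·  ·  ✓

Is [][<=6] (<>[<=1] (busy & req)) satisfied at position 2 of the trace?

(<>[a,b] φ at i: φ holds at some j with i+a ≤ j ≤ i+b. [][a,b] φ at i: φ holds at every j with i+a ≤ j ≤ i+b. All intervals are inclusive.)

No

Check <>[<=1] (busy & req) at every j in [2,8]:
  j=2: fails (none in [2,3])
  j=3: fails (none in [3,4])
  j=4: holds (witness at 5)
  j=5: holds (witness at 5)
  j=6: fails (none in [6,7])
  j=7: fails (none in [7,8])
  j=8: holds (witness at 9)
Fails at j=2 → formula fails.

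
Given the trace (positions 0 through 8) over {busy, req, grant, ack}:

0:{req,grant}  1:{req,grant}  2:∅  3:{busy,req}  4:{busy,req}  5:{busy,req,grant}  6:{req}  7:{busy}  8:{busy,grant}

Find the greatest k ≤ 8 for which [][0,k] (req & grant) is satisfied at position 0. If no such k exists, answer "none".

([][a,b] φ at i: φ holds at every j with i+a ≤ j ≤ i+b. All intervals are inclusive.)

1

(req & grant) must hold from j=0 onward; find where it first fails.
  j=0: holds
  j=1: holds
  j=2: fails
Holds on [0,1], so largest k = 1.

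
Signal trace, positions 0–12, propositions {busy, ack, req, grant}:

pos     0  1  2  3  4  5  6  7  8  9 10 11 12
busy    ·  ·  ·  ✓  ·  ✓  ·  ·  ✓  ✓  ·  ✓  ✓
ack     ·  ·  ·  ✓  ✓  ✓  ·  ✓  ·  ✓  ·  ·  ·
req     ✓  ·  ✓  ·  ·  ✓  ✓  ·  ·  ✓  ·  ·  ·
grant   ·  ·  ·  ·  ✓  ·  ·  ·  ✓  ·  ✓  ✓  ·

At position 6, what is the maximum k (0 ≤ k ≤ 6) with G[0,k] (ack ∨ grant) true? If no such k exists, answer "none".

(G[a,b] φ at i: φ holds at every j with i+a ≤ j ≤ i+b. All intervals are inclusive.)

(ack ∨ grant) must hold from j=6 onward; find where it first fails.
  j=6: fails → no k works.

none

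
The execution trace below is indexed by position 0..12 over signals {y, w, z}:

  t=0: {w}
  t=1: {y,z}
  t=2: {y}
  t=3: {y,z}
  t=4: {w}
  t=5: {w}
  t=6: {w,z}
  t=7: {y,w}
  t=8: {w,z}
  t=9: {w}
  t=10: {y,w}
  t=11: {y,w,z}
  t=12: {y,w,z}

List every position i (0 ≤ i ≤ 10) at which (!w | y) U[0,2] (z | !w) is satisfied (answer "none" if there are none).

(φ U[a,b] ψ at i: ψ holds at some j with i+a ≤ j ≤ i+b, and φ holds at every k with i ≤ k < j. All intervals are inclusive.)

Evaluate at each i in [0,10]:
  i=0: ✗ (lhs fails at k=0 before rhs at j=1)
  i=1: ✓ (rhs at j=1)
  i=2: ✓ (rhs at j=2)
  i=3: ✓ (rhs at j=3)
  i=4: ✗ (lhs fails at k=4 before rhs at j=6)
  i=5: ✗ (lhs fails at k=5 before rhs at j=6)
  i=6: ✓ (rhs at j=6)
  i=7: ✓ (rhs at j=8; lhs holds on [7,7])
  i=8: ✓ (rhs at j=8)
  i=9: ✗ (lhs fails at k=9 before rhs at j=11)
  i=10: ✓ (rhs at j=11; lhs holds on [10,10])

1, 2, 3, 6, 7, 8, 10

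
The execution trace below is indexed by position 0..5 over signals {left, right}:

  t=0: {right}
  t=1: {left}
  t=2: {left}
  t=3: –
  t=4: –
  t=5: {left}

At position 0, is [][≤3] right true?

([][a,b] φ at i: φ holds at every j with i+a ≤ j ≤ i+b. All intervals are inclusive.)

Check right at every j in [0,3]:
  j=0: true
  j=1: false
  j=2: false
  j=3: false
Fails at j=1 → formula fails.

False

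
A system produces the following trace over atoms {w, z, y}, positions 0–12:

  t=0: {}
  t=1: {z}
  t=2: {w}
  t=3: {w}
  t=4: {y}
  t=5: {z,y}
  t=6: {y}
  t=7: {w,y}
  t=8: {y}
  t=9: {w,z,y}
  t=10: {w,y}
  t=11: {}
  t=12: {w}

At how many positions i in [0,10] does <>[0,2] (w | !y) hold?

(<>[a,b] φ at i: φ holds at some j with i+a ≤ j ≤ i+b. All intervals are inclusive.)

10

Evaluate at each i in [0,10]:
  i=0: ✓ (witness j=0)
  i=1: ✓ (witness j=1)
  i=2: ✓ (witness j=2)
  i=3: ✓ (witness j=3)
  i=4: ✗ (none in [4,6])
  i=5: ✓ (witness j=7)
  i=6: ✓ (witness j=7)
  i=7: ✓ (witness j=7)
  i=8: ✓ (witness j=9)
  i=9: ✓ (witness j=9)
  i=10: ✓ (witness j=10)
Positions where it holds: {0, 1, 2, 3, 5, 6, 7, 8, 9, 10} → 10.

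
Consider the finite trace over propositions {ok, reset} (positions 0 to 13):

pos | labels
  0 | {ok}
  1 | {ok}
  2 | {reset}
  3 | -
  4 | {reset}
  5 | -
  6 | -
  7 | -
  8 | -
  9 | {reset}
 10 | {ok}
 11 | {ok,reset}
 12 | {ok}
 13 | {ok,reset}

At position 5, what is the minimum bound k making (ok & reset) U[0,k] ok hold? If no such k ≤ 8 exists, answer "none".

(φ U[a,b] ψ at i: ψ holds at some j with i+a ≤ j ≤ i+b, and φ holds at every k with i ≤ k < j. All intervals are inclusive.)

Need earliest j ≥ 5 with ok, and (ok & reset) at every k in [5,j-1].
  j=5: rhs fails.
  j=6: rhs fails.
  j=7: rhs fails.
  j=8: rhs fails.
  j=9: rhs fails.
  j=10: rhs holds but lhs fails at k=5.
  j=11: rhs holds but lhs fails at k=5.
  j=12: rhs holds but lhs fails at k=5.
  j=13: rhs holds but lhs fails at k=5.
No witness within the range → none.

none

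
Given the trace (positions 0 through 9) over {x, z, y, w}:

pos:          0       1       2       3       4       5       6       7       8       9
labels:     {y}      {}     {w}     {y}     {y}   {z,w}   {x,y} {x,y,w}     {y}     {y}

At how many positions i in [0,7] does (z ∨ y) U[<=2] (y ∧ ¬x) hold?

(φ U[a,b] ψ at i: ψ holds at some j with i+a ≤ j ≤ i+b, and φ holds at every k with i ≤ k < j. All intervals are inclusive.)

Evaluate at each i in [0,7]:
  i=0: ✓ (rhs at j=0)
  i=1: ✗ (lhs fails at k=1 before rhs at j=3)
  i=2: ✗ (lhs fails at k=2 before rhs at j=3)
  i=3: ✓ (rhs at j=3)
  i=4: ✓ (rhs at j=4)
  i=5: ✗ (no rhs in [5,7])
  i=6: ✓ (rhs at j=8; lhs holds on [6,7])
  i=7: ✓ (rhs at j=8; lhs holds on [7,7])
Positions where it holds: {0, 3, 4, 6, 7} → 5.

5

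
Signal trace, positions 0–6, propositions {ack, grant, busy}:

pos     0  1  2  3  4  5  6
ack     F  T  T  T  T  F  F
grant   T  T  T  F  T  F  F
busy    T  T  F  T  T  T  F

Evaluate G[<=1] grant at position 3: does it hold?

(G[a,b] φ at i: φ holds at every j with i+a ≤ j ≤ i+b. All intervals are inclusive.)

No

Check grant at every j in [3,4]:
  j=3: false
  j=4: true
Fails at j=3 → formula fails.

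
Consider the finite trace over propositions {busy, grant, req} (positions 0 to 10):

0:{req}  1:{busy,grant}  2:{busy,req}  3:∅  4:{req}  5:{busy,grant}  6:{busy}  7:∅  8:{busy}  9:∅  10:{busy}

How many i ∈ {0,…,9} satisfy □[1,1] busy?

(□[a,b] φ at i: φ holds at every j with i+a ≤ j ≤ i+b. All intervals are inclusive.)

6

Evaluate at each i in [0,9]:
  i=0: ✓ (all of [1,1])
  i=1: ✓ (all of [2,2])
  i=2: ✗ (fails at j=3)
  i=3: ✗ (fails at j=4)
  i=4: ✓ (all of [5,5])
  i=5: ✓ (all of [6,6])
  i=6: ✗ (fails at j=7)
  i=7: ✓ (all of [8,8])
  i=8: ✗ (fails at j=9)
  i=9: ✓ (all of [10,10])
Positions where it holds: {0, 1, 4, 5, 7, 9} → 6.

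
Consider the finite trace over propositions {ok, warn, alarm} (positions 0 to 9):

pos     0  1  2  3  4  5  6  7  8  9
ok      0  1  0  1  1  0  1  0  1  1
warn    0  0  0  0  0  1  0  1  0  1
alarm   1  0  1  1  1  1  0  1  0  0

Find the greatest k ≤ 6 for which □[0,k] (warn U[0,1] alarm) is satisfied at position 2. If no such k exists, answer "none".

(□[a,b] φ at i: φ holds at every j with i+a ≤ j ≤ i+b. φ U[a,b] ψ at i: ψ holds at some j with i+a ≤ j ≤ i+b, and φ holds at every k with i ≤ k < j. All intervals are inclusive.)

(warn U[0,1] alarm) must hold from j=2 onward; find where it first fails.
  j=2: holds
  j=3: holds
  j=4: holds
  j=5: holds
  j=6: fails
Holds on [2,5], so largest k = 3.

3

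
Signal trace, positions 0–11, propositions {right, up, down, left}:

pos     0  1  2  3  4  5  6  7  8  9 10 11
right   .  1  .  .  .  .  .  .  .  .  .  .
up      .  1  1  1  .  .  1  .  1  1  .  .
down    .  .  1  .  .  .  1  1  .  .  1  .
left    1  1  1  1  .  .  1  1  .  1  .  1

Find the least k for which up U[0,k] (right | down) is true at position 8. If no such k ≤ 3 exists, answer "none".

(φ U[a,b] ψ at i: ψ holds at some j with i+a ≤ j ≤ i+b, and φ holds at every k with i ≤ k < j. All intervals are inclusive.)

Need earliest j ≥ 8 with (right | down), and up at every k in [8,j-1].
  j=8: rhs fails.
  j=9: rhs fails.
  j=10: rhs holds; lhs holds on [8,9]. k = 2.

2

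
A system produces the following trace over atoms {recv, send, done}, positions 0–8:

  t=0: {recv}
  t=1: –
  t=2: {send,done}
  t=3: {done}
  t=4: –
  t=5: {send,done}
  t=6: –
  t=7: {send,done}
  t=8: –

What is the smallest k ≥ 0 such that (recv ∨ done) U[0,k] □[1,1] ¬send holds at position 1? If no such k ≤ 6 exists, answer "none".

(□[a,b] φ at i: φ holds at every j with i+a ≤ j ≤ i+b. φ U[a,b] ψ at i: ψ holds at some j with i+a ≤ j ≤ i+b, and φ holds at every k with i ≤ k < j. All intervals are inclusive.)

Need earliest j ≥ 1 with □[1,1] ¬send, and (recv ∨ done) at every k in [1,j-1].
  j=1: rhs fails.
  j=2: rhs holds but lhs fails at k=1.
  j=3: rhs holds but lhs fails at k=1.
  j=4: rhs fails.
  j=5: rhs holds but lhs fails at k=1.
  j=6: rhs fails.
  j=7: rhs holds but lhs fails at k=1.
No witness within the range → none.

none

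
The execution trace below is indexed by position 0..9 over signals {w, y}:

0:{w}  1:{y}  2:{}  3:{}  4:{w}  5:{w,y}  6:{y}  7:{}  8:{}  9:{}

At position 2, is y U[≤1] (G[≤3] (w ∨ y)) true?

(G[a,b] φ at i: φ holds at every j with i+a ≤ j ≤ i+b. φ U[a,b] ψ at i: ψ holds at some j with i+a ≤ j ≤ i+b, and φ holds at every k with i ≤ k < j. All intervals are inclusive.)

Need some j in [2,3] with G[≤3] (w ∨ y), and y at every k in [2,j-1].
  j=2: G[≤3] (w ∨ y) — fails at 2.
  j=3: G[≤3] (w ∨ y) — fails at 3.
No j in the window works → until fails.

No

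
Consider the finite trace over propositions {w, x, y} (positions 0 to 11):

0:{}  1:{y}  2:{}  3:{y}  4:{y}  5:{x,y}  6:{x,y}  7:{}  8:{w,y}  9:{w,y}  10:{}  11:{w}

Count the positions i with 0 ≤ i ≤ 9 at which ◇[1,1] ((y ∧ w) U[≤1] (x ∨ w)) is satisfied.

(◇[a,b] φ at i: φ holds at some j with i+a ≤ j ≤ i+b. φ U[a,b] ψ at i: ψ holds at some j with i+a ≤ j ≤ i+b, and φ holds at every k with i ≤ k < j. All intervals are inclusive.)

4

Evaluate at each i in [0,9]:
  i=0: ✗ (none in [1,1])
  i=1: ✗ (none in [2,2])
  i=2: ✗ (none in [3,3])
  i=3: ✗ (none in [4,4])
  i=4: ✓ (witness j=5)
  i=5: ✓ (witness j=6)
  i=6: ✗ (none in [7,7])
  i=7: ✓ (witness j=8)
  i=8: ✓ (witness j=9)
  i=9: ✗ (none in [10,10])
Positions where it holds: {4, 5, 7, 8} → 4.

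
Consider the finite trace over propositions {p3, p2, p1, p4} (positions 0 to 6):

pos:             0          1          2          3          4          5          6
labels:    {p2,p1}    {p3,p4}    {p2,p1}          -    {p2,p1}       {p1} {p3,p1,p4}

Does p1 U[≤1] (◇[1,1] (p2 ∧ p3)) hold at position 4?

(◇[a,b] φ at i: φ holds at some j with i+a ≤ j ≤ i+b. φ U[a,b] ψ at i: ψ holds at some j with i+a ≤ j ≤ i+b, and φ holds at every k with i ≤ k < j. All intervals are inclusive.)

Need some j in [4,5] with ◇[1,1] (p2 ∧ p3), and p1 at every k in [4,j-1].
  j=4: ◇[1,1] (p2 ∧ p3) — fails (none in [5,5]).
  j=5: ◇[1,1] (p2 ∧ p3) — fails (none in [6,6]).
No j in the window works → until fails.

Does not hold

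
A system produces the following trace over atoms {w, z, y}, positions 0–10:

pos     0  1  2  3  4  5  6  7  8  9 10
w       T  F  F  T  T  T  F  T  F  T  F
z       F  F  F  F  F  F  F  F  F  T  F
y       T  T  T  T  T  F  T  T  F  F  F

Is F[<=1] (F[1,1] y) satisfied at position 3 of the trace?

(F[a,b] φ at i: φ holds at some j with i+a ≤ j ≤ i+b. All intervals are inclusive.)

Check F[1,1] y at each j in [3,4]:
  j=3: holds (witness at 4)
  j=4: fails (none in [5,5])
Found at j=3 → formula holds.

Holds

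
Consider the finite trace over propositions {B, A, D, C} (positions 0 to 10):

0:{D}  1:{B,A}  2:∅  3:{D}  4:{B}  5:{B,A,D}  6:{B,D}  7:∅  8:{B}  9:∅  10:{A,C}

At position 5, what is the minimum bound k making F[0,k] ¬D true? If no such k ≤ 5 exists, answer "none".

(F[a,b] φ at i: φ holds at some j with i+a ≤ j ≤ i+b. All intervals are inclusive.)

2

Scan j = 5,6,… for ¬D:
  j=5: fails
  j=6: fails
  j=7: holds
First hit at j=7, so smallest k = 7-5 = 2.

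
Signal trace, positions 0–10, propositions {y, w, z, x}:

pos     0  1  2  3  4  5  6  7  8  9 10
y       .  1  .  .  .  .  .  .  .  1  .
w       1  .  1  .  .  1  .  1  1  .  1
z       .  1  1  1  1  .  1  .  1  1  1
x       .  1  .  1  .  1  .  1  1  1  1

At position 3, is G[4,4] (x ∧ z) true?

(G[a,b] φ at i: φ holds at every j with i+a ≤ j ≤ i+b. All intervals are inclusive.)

Check (x ∧ z) at every j in [7,7]:
  j=7: false
Fails at j=7 → formula fails.

False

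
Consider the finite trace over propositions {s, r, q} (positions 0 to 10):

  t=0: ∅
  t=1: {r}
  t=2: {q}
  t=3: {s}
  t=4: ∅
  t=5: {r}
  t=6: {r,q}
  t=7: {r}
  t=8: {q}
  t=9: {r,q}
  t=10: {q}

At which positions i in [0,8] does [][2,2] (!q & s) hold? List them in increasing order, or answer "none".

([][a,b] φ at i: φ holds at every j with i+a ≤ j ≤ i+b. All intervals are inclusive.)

1

Evaluate at each i in [0,8]:
  i=0: ✗ (fails at j=2)
  i=1: ✓ (all of [3,3])
  i=2: ✗ (fails at j=4)
  i=3: ✗ (fails at j=5)
  i=4: ✗ (fails at j=6)
  i=5: ✗ (fails at j=7)
  i=6: ✗ (fails at j=8)
  i=7: ✗ (fails at j=9)
  i=8: ✗ (fails at j=10)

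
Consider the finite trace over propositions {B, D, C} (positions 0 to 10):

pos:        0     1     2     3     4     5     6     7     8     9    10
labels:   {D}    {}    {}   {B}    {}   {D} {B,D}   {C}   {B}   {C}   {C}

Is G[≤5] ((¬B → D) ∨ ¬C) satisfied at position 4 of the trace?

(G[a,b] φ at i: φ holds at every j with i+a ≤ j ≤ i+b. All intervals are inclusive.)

Check ((¬B → D) ∨ ¬C) at every j in [4,9]:
  j=4: true
  j=5: true
  j=6: true
  j=7: false
  j=8: true
  j=9: false
Fails at j=7 → formula fails.

No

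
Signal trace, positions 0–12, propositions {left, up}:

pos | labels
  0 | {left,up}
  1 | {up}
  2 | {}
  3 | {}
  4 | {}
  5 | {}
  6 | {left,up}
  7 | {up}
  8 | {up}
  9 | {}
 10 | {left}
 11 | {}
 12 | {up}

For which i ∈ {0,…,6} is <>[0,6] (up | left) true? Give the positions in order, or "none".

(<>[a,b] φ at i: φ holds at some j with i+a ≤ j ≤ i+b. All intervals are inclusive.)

Evaluate at each i in [0,6]:
  i=0: ✓ (witness j=0)
  i=1: ✓ (witness j=1)
  i=2: ✓ (witness j=6)
  i=3: ✓ (witness j=6)
  i=4: ✓ (witness j=6)
  i=5: ✓ (witness j=6)
  i=6: ✓ (witness j=6)

0, 1, 2, 3, 4, 5, 6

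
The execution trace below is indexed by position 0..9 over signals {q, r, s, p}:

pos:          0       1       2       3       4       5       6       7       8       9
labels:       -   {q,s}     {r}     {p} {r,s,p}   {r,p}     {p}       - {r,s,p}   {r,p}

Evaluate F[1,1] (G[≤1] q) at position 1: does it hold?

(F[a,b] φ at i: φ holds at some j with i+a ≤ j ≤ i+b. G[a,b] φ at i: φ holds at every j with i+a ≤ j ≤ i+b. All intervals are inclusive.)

Check G[≤1] q at each j in [2,2]:
  j=2: fails at 2
No position in the window satisfies it → formula fails.

False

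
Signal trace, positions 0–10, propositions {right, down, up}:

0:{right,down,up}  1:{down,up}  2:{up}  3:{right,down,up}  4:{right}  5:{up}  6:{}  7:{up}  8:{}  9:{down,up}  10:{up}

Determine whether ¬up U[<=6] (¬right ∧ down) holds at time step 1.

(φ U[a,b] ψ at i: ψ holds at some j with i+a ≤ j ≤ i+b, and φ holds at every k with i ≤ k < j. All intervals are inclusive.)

Need some j in [1,7] with (¬right ∧ down), and ¬up at every k in [1,j-1].
  j=1: (¬right ∧ down) holds; no prefix to check → satisfied.

Holds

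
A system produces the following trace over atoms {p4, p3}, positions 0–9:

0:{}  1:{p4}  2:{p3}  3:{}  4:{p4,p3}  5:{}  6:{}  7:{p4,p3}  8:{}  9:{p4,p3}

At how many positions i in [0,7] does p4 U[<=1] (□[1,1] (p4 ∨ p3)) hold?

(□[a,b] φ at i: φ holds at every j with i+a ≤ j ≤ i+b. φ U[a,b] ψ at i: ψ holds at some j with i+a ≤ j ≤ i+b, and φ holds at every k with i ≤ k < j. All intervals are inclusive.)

Evaluate at each i in [0,7]:
  i=0: ✓ (rhs at j=0)
  i=1: ✓ (rhs at j=1)
  i=2: ✗ (lhs fails at k=2 before rhs at j=3)
  i=3: ✓ (rhs at j=3)
  i=4: ✗ (no rhs in [4,5])
  i=5: ✗ (lhs fails at k=5 before rhs at j=6)
  i=6: ✓ (rhs at j=6)
  i=7: ✓ (rhs at j=8; lhs holds on [7,7])
Positions where it holds: {0, 1, 3, 6, 7} → 5.

5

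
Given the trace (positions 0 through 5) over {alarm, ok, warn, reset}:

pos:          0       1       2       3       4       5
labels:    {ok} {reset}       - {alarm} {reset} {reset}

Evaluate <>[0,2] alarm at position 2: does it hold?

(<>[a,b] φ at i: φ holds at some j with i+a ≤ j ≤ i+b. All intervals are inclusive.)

Check alarm at each j in [2,4]:
  j=2: false
  j=3: true
  j=4: false
Found at j=3 → formula holds.

Holds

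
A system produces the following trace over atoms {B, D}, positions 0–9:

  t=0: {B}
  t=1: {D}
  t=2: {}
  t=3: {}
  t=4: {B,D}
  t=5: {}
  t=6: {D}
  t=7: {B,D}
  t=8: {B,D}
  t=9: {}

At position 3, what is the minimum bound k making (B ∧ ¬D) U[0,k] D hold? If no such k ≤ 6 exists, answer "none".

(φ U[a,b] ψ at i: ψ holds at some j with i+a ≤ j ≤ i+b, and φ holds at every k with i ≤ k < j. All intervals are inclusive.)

none

Need earliest j ≥ 3 with D, and (B ∧ ¬D) at every k in [3,j-1].
  j=3: rhs fails.
  j=4: rhs holds but lhs fails at k=3.
  j=5: rhs fails.
  j=6: rhs holds but lhs fails at k=3.
  j=7: rhs holds but lhs fails at k=3.
  j=8: rhs holds but lhs fails at k=3.
  j=9: rhs fails.
No witness within the range → none.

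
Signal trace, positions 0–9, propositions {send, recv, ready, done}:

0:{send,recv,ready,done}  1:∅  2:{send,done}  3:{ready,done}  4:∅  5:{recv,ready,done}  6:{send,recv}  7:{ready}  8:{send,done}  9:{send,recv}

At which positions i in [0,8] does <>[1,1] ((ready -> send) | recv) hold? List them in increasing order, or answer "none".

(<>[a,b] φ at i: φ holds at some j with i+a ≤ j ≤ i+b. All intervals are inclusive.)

0, 1, 3, 4, 5, 7, 8

Evaluate at each i in [0,8]:
  i=0: ✓ (witness j=1)
  i=1: ✓ (witness j=2)
  i=2: ✗ (none in [3,3])
  i=3: ✓ (witness j=4)
  i=4: ✓ (witness j=5)
  i=5: ✓ (witness j=6)
  i=6: ✗ (none in [7,7])
  i=7: ✓ (witness j=8)
  i=8: ✓ (witness j=9)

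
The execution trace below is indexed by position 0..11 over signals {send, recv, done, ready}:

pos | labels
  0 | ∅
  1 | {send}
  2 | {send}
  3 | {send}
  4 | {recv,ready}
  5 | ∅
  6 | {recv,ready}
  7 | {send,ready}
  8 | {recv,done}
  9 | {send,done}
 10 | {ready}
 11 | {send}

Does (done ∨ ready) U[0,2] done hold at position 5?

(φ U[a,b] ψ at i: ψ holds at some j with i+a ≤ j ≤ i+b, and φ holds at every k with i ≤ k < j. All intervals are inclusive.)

Need some j in [5,7] with done, and (done ∨ ready) at every k in [5,j-1].
  j=5: done false.
  j=6: done false.
  j=7: done false.
No j in the window works → until fails.

False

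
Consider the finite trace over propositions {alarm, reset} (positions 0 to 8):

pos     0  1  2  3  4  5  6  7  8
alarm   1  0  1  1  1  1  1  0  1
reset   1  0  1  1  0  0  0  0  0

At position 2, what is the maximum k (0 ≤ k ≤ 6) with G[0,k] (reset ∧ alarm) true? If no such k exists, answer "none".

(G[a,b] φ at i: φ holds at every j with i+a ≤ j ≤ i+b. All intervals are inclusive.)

(reset ∧ alarm) must hold from j=2 onward; find where it first fails.
  j=2: holds
  j=3: holds
  j=4: fails
Holds on [2,3], so largest k = 1.

1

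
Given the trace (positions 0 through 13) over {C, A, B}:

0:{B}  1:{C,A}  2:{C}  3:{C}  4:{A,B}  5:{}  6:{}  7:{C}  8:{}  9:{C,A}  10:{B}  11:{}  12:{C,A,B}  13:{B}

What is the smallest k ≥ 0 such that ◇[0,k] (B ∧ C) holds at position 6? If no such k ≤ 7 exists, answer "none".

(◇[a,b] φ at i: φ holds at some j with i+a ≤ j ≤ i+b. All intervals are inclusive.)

6

Scan j = 6,7,… for (B ∧ C):
  j=6: fails
  j=7: fails
  j=8: fails
  j=9: fails
  j=10: fails
  j=11: fails
  j=12: holds
First hit at j=12, so smallest k = 12-6 = 6.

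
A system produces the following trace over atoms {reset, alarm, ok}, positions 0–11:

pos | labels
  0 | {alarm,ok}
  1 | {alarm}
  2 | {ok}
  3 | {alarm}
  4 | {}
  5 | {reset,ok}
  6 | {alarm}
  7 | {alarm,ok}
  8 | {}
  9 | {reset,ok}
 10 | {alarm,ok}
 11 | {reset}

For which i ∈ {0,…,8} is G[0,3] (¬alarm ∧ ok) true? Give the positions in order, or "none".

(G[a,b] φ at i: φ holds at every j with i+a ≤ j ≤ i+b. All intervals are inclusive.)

none

Evaluate at each i in [0,8]:
  i=0: ✗ (fails at j=0)
  i=1: ✗ (fails at j=1)
  i=2: ✗ (fails at j=3)
  i=3: ✗ (fails at j=3)
  i=4: ✗ (fails at j=4)
  i=5: ✗ (fails at j=6)
  i=6: ✗ (fails at j=6)
  i=7: ✗ (fails at j=7)
  i=8: ✗ (fails at j=8)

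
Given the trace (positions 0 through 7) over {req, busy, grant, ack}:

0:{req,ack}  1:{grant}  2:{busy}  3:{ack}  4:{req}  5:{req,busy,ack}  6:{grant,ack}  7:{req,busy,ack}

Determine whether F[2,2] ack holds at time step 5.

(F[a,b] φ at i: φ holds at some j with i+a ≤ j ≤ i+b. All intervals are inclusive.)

Holds

Check ack at each j in [7,7]:
  j=7: true
Found at j=7 → formula holds.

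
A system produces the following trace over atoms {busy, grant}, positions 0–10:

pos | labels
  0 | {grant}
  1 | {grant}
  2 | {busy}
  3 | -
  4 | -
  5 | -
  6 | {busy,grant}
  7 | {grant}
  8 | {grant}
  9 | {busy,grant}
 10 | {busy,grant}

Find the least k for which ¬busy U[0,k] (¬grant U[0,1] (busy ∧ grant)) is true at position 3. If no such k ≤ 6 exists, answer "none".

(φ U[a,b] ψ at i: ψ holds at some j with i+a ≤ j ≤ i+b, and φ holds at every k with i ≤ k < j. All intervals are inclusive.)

2

Need earliest j ≥ 3 with (¬grant U[0,1] (busy ∧ grant)), and ¬busy at every k in [3,j-1].
  j=3: rhs fails.
  j=4: rhs fails.
  j=5: rhs holds; lhs holds on [3,4]. k = 2.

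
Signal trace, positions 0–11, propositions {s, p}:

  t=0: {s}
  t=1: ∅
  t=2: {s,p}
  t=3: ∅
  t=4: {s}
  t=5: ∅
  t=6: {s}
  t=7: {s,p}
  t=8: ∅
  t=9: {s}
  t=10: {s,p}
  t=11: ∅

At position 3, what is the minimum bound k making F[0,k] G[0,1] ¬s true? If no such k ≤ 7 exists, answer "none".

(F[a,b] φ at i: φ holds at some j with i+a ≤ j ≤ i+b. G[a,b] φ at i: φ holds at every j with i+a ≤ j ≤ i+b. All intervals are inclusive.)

Scan j = 3,4,… for G[0,1] ¬s:
  j=3: fails
  j=4: fails
  j=5: fails
  j=6: fails
  j=7: fails
  j=8: fails
  j=9: fails
  j=10: fails
No j in [3,10] satisfies it → none.

none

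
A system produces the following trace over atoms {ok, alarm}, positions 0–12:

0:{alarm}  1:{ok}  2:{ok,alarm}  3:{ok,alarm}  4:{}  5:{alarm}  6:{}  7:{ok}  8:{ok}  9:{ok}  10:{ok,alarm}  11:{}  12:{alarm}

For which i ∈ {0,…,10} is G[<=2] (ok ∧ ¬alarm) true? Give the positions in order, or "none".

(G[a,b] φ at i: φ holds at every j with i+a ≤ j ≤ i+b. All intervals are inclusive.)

7

Evaluate at each i in [0,10]:
  i=0: ✗ (fails at j=0)
  i=1: ✗ (fails at j=2)
  i=2: ✗ (fails at j=2)
  i=3: ✗ (fails at j=3)
  i=4: ✗ (fails at j=4)
  i=5: ✗ (fails at j=5)
  i=6: ✗ (fails at j=6)
  i=7: ✓ (all of [7,9])
  i=8: ✗ (fails at j=10)
  i=9: ✗ (fails at j=10)
  i=10: ✗ (fails at j=10)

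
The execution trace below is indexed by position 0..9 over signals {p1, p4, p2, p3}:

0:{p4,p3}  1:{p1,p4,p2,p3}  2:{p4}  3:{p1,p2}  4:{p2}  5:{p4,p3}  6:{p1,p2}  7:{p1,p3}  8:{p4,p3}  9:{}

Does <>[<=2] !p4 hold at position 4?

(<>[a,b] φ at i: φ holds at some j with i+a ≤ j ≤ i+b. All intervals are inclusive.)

Check !p4 at each j in [4,6]:
  j=4: true
  j=5: false
  j=6: true
Found at j=4 → formula holds.

Holds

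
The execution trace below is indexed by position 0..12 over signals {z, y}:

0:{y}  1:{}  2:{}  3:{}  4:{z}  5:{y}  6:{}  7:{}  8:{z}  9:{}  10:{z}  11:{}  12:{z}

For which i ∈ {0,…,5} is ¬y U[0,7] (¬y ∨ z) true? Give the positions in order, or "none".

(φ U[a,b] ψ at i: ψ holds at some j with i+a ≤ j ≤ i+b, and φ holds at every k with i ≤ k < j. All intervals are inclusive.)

Evaluate at each i in [0,5]:
  i=0: ✗ (lhs fails at k=0 before rhs at j=1)
  i=1: ✓ (rhs at j=1)
  i=2: ✓ (rhs at j=2)
  i=3: ✓ (rhs at j=3)
  i=4: ✓ (rhs at j=4)
  i=5: ✗ (lhs fails at k=5 before rhs at j=6)

1, 2, 3, 4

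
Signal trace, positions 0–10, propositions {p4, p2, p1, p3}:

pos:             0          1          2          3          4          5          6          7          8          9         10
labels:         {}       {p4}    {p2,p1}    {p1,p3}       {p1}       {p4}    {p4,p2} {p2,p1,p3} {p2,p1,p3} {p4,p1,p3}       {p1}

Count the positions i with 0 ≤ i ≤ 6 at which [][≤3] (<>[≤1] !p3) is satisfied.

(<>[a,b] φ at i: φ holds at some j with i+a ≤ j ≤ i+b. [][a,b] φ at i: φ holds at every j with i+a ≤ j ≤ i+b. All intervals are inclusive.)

Evaluate at each i in [0,6]:
  i=0: ✓ (all of [0,3])
  i=1: ✓ (all of [1,4])
  i=2: ✓ (all of [2,5])
  i=3: ✓ (all of [3,6])
  i=4: ✗ (fails at j=7)
  i=5: ✗ (fails at j=7)
  i=6: ✗ (fails at j=7)
Positions where it holds: {0, 1, 2, 3} → 4.

4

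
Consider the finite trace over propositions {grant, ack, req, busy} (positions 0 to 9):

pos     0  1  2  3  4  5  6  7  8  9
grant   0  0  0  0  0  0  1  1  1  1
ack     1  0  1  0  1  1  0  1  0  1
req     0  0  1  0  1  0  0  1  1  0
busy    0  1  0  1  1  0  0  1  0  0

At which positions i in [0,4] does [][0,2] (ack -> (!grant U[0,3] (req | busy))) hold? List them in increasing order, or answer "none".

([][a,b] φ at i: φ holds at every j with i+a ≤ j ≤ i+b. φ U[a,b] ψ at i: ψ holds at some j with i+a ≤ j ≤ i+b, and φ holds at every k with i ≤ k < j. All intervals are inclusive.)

0, 1, 2

Evaluate at each i in [0,4]:
  i=0: ✓ (all of [0,2])
  i=1: ✓ (all of [1,3])
  i=2: ✓ (all of [2,4])
  i=3: ✗ (fails at j=5)
  i=4: ✗ (fails at j=5)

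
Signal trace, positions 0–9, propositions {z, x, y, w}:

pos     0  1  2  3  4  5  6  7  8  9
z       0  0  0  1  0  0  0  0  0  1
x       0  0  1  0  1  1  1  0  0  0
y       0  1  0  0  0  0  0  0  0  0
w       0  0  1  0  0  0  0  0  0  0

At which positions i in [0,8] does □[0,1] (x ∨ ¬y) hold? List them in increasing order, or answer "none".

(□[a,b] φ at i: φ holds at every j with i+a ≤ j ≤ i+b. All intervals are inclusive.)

Evaluate at each i in [0,8]:
  i=0: ✗ (fails at j=1)
  i=1: ✗ (fails at j=1)
  i=2: ✓ (all of [2,3])
  i=3: ✓ (all of [3,4])
  i=4: ✓ (all of [4,5])
  i=5: ✓ (all of [5,6])
  i=6: ✓ (all of [6,7])
  i=7: ✓ (all of [7,8])
  i=8: ✓ (all of [8,9])

2, 3, 4, 5, 6, 7, 8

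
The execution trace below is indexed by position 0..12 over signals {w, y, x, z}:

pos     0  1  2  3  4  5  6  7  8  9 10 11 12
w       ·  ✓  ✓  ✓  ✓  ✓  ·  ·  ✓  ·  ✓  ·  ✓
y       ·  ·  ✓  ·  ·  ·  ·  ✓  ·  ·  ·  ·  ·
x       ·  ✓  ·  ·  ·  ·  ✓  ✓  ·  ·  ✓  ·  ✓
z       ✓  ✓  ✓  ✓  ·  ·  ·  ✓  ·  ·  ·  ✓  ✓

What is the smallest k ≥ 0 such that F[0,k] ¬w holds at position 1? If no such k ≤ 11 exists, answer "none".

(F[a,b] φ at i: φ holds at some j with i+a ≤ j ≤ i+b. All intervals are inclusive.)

Scan j = 1,2,… for ¬w:
  j=1: fails
  j=2: fails
  j=3: fails
  j=4: fails
  j=5: fails
  j=6: holds
First hit at j=6, so smallest k = 6-1 = 5.

5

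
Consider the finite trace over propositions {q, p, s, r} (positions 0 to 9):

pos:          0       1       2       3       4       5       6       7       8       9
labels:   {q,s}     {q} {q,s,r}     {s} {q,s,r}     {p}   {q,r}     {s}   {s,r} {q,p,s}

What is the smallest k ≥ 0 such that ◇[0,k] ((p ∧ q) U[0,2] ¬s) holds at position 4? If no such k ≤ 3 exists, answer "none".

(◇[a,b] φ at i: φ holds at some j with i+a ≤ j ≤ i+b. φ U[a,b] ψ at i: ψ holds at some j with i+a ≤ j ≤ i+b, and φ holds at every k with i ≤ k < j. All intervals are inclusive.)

Scan j = 4,5,… for ((p ∧ q) U[0,2] ¬s):
  j=4: fails
  j=5: holds
First hit at j=5, so smallest k = 5-4 = 1.

1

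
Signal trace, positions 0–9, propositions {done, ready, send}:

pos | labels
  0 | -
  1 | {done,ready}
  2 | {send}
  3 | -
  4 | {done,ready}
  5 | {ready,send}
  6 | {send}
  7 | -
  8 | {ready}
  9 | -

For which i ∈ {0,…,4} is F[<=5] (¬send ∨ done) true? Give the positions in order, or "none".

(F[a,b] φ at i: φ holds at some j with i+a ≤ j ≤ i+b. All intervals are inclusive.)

0, 1, 2, 3, 4

Evaluate at each i in [0,4]:
  i=0: ✓ (witness j=0)
  i=1: ✓ (witness j=1)
  i=2: ✓ (witness j=3)
  i=3: ✓ (witness j=3)
  i=4: ✓ (witness j=4)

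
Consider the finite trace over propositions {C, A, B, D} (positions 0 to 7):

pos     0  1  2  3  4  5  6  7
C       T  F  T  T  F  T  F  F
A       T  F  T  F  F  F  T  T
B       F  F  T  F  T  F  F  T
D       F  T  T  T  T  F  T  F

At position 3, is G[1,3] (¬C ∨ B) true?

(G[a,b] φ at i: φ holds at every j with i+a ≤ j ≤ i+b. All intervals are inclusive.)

Does not hold

Check (¬C ∨ B) at every j in [4,6]:
  j=4: true
  j=5: false
  j=6: true
Fails at j=5 → formula fails.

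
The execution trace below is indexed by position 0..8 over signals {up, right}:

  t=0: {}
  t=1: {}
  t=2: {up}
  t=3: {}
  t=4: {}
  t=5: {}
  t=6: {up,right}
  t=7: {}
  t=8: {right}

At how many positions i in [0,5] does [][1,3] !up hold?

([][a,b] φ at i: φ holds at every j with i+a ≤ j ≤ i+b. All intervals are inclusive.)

1

Evaluate at each i in [0,5]:
  i=0: ✗ (fails at j=2)
  i=1: ✗ (fails at j=2)
  i=2: ✓ (all of [3,5])
  i=3: ✗ (fails at j=6)
  i=4: ✗ (fails at j=6)
  i=5: ✗ (fails at j=6)
Positions where it holds: {2} → 1.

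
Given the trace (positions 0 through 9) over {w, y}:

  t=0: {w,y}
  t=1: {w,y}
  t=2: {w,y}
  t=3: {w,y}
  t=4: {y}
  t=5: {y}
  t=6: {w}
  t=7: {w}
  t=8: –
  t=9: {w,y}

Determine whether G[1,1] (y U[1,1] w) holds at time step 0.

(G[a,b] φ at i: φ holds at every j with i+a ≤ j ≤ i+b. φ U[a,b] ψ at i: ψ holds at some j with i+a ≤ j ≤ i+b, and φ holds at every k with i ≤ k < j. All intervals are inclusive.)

Check (y U[1,1] w) at every j in [1,1]:
  j=1: holds
All positions satisfy it → formula holds.

Yes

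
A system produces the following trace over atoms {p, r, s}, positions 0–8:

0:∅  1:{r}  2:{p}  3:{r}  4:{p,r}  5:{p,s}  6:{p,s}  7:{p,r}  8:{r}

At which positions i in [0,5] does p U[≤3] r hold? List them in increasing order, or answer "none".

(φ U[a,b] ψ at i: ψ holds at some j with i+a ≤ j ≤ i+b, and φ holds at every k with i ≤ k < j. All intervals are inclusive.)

1, 2, 3, 4, 5

Evaluate at each i in [0,5]:
  i=0: ✗ (lhs fails at k=0 before rhs at j=1)
  i=1: ✓ (rhs at j=1)
  i=2: ✓ (rhs at j=3; lhs holds on [2,2])
  i=3: ✓ (rhs at j=3)
  i=4: ✓ (rhs at j=4)
  i=5: ✓ (rhs at j=7; lhs holds on [5,6])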